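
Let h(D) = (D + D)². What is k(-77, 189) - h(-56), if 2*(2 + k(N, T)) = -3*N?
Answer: -24861/2 ≈ -12431.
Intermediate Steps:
k(N, T) = -2 - 3*N/2 (k(N, T) = -2 + (-3*N)/2 = -2 - 3*N/2)
h(D) = 4*D² (h(D) = (2*D)² = 4*D²)
k(-77, 189) - h(-56) = (-2 - 3/2*(-77)) - 4*(-56)² = (-2 + 231/2) - 4*3136 = 227/2 - 1*12544 = 227/2 - 12544 = -24861/2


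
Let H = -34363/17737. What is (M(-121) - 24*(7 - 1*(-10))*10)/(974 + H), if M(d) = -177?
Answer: -75506409/17241475 ≈ -4.3793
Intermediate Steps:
H = -34363/17737 (H = -34363*1/17737 = -34363/17737 ≈ -1.9374)
(M(-121) - 24*(7 - 1*(-10))*10)/(974 + H) = (-177 - 24*(7 - 1*(-10))*10)/(974 - 34363/17737) = (-177 - 24*(7 + 10)*10)/(17241475/17737) = (-177 - 24*17*10)*(17737/17241475) = (-177 - 408*10)*(17737/17241475) = (-177 - 4080)*(17737/17241475) = -4257*17737/17241475 = -75506409/17241475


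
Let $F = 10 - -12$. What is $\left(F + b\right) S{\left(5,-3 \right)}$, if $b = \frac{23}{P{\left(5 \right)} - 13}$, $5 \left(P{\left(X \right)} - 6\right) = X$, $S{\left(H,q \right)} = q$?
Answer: $- \frac{109}{2} \approx -54.5$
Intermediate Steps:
$P{\left(X \right)} = 6 + \frac{X}{5}$
$F = 22$ ($F = 10 + 12 = 22$)
$b = - \frac{23}{6}$ ($b = \frac{23}{\left(6 + \frac{1}{5} \cdot 5\right) - 13} = \frac{23}{\left(6 + 1\right) - 13} = \frac{23}{7 - 13} = \frac{23}{-6} = 23 \left(- \frac{1}{6}\right) = - \frac{23}{6} \approx -3.8333$)
$\left(F + b\right) S{\left(5,-3 \right)} = \left(22 - \frac{23}{6}\right) \left(-3\right) = \frac{109}{6} \left(-3\right) = - \frac{109}{2}$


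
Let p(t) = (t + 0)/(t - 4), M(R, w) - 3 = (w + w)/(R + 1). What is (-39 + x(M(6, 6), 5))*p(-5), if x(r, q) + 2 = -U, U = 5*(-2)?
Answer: -155/9 ≈ -17.222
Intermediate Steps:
M(R, w) = 3 + 2*w/(1 + R) (M(R, w) = 3 + (w + w)/(R + 1) = 3 + (2*w)/(1 + R) = 3 + 2*w/(1 + R))
U = -10
p(t) = t/(-4 + t)
x(r, q) = 8 (x(r, q) = -2 - 1*(-10) = -2 + 10 = 8)
(-39 + x(M(6, 6), 5))*p(-5) = (-39 + 8)*(-5/(-4 - 5)) = -(-155)/(-9) = -(-155)*(-1)/9 = -31*5/9 = -155/9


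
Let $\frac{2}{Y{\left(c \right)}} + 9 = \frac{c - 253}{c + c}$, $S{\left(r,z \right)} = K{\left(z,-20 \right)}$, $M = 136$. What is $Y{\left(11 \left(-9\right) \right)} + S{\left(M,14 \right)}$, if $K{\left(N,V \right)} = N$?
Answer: $\frac{892}{65} \approx 13.723$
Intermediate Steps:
$S{\left(r,z \right)} = z$
$Y{\left(c \right)} = \frac{2}{-9 + \frac{-253 + c}{2 c}}$ ($Y{\left(c \right)} = \frac{2}{-9 + \frac{c - 253}{c + c}} = \frac{2}{-9 + \frac{-253 + c}{2 c}}$)
$Y{\left(11 \left(-9\right) \right)} + S{\left(M,14 \right)} = - \frac{4 \cdot 11 \left(-9\right)}{253 + 17 \cdot 11 \left(-9\right)} + 14 = \left(-4\right) \left(-99\right) \frac{1}{253 + 17 \left(-99\right)} + 14 = \left(-4\right) \left(-99\right) \frac{1}{253 - 1683} + 14 = \left(-4\right) \left(-99\right) \frac{1}{-1430} + 14 = \left(-4\right) \left(-99\right) \left(- \frac{1}{1430}\right) + 14 = - \frac{18}{65} + 14 = \frac{892}{65}$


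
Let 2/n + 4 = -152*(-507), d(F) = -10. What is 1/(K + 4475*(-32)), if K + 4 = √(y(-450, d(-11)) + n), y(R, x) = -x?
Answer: -5517650120/790149567399179 - √14845647530/790149567399179 ≈ -6.9832e-6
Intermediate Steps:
n = 1/38530 (n = 2/(-4 - 152*(-507)) = 2/(-4 + 77064) = 2/77060 = 2*(1/77060) = 1/38530 ≈ 2.5954e-5)
K = -4 + √14845647530/38530 (K = -4 + √(-1*(-10) + 1/38530) = -4 + √(10 + 1/38530) = -4 + √(385301/38530) = -4 + √14845647530/38530 ≈ -0.83772)
1/(K + 4475*(-32)) = 1/((-4 + √14845647530/38530) + 4475*(-32)) = 1/((-4 + √14845647530/38530) - 143200) = 1/(-143204 + √14845647530/38530)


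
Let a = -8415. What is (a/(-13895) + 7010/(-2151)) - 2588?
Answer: -15485964509/5977629 ≈ -2590.7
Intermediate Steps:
(a/(-13895) + 7010/(-2151)) - 2588 = (-8415/(-13895) + 7010/(-2151)) - 2588 = (-8415*(-1/13895) + 7010*(-1/2151)) - 2588 = (1683/2779 - 7010/2151) - 2588 = -15860657/5977629 - 2588 = -15485964509/5977629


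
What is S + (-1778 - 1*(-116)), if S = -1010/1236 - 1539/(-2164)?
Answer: -1111410371/668676 ≈ -1662.1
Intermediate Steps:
S = -70859/668676 (S = -1010*1/1236 - 1539*(-1/2164) = -505/618 + 1539/2164 = -70859/668676 ≈ -0.10597)
S + (-1778 - 1*(-116)) = -70859/668676 + (-1778 - 1*(-116)) = -70859/668676 + (-1778 + 116) = -70859/668676 - 1662 = -1111410371/668676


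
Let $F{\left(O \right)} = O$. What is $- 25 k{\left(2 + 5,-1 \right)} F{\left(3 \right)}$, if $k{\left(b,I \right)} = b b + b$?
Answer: $-4200$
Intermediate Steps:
$k{\left(b,I \right)} = b + b^{2}$ ($k{\left(b,I \right)} = b^{2} + b = b + b^{2}$)
$- 25 k{\left(2 + 5,-1 \right)} F{\left(3 \right)} = - 25 \left(2 + 5\right) \left(1 + \left(2 + 5\right)\right) 3 = - 25 \cdot 7 \left(1 + 7\right) 3 = - 25 \cdot 7 \cdot 8 \cdot 3 = \left(-25\right) 56 \cdot 3 = \left(-1400\right) 3 = -4200$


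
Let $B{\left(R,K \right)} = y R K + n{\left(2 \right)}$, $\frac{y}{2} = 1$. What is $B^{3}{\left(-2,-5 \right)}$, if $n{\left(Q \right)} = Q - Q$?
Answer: $8000$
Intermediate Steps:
$n{\left(Q \right)} = 0$
$y = 2$ ($y = 2 \cdot 1 = 2$)
$B{\left(R,K \right)} = 2 K R$ ($B{\left(R,K \right)} = 2 R K + 0 = 2 K R + 0 = 2 K R$)
$B^{3}{\left(-2,-5 \right)} = \left(2 \left(-5\right) \left(-2\right)\right)^{3} = 20^{3} = 8000$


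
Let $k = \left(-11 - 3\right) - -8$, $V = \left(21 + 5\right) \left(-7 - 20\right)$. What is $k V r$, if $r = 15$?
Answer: $63180$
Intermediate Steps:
$V = -702$ ($V = 26 \left(-27\right) = -702$)
$k = -6$ ($k = -14 + \left(-2 + 10\right) = -14 + 8 = -6$)
$k V r = \left(-6\right) \left(-702\right) 15 = 4212 \cdot 15 = 63180$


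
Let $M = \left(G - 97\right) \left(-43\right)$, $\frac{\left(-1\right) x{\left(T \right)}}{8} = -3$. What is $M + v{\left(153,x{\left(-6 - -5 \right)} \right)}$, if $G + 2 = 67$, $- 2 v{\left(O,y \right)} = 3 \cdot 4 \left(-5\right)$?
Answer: $1406$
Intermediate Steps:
$x{\left(T \right)} = 24$ ($x{\left(T \right)} = \left(-8\right) \left(-3\right) = 24$)
$v{\left(O,y \right)} = 30$ ($v{\left(O,y \right)} = - \frac{3 \cdot 4 \left(-5\right)}{2} = - \frac{12 \left(-5\right)}{2} = \left(- \frac{1}{2}\right) \left(-60\right) = 30$)
$G = 65$ ($G = -2 + 67 = 65$)
$M = 1376$ ($M = \left(65 - 97\right) \left(-43\right) = \left(-32\right) \left(-43\right) = 1376$)
$M + v{\left(153,x{\left(-6 - -5 \right)} \right)} = 1376 + 30 = 1406$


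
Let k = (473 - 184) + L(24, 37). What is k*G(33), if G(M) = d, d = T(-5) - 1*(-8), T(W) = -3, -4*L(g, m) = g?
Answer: 1415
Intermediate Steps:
L(g, m) = -g/4
d = 5 (d = -3 - 1*(-8) = -3 + 8 = 5)
G(M) = 5
k = 283 (k = (473 - 184) - ¼*24 = 289 - 6 = 283)
k*G(33) = 283*5 = 1415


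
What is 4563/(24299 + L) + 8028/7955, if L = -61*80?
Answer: 64064799/51492715 ≈ 1.2442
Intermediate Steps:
L = -4880
4563/(24299 + L) + 8028/7955 = 4563/(24299 - 4880) + 8028/7955 = 4563/19419 + 8028*(1/7955) = 4563*(1/19419) + 8028/7955 = 1521/6473 + 8028/7955 = 64064799/51492715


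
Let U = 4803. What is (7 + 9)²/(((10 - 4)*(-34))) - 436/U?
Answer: -109876/81651 ≈ -1.3457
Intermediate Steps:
(7 + 9)²/(((10 - 4)*(-34))) - 436/U = (7 + 9)²/(((10 - 4)*(-34))) - 436/4803 = 16²/((6*(-34))) - 436*1/4803 = 256/(-204) - 436/4803 = 256*(-1/204) - 436/4803 = -64/51 - 436/4803 = -109876/81651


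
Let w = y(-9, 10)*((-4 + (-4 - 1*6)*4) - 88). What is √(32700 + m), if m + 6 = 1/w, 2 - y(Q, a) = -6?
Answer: √2278640958/264 ≈ 180.81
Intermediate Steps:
y(Q, a) = 8 (y(Q, a) = 2 - 1*(-6) = 2 + 6 = 8)
w = -1056 (w = 8*((-4 + (-4 - 1*6)*4) - 88) = 8*((-4 + (-4 - 6)*4) - 88) = 8*((-4 - 10*4) - 88) = 8*((-4 - 40) - 88) = 8*(-44 - 88) = 8*(-132) = -1056)
m = -6337/1056 (m = -6 + 1/(-1056) = -6 - 1/1056 = -6337/1056 ≈ -6.0009)
√(32700 + m) = √(32700 - 6337/1056) = √(34524863/1056) = √2278640958/264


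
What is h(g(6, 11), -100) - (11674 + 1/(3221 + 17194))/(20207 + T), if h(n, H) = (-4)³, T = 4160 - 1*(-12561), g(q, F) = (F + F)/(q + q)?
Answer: -48486972391/753885120 ≈ -64.316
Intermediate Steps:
g(q, F) = F/q (g(q, F) = (2*F)/((2*q)) = (2*F)*(1/(2*q)) = F/q)
T = 16721 (T = 4160 + 12561 = 16721)
h(n, H) = -64
h(g(6, 11), -100) - (11674 + 1/(3221 + 17194))/(20207 + T) = -64 - (11674 + 1/(3221 + 17194))/(20207 + 16721) = -64 - (11674 + 1/20415)/36928 = -64 - 238324711/(20415*36928) = -64 - 1*238324711/753885120 = -64 - 238324711/753885120 = -48486972391/753885120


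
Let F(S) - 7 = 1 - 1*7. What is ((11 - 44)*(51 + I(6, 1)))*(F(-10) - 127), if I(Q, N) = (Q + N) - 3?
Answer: 228690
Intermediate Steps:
I(Q, N) = -3 + N + Q (I(Q, N) = (N + Q) - 3 = -3 + N + Q)
F(S) = 1 (F(S) = 7 + (1 - 1*7) = 7 + (1 - 7) = 7 - 6 = 1)
((11 - 44)*(51 + I(6, 1)))*(F(-10) - 127) = ((11 - 44)*(51 + (-3 + 1 + 6)))*(1 - 127) = -33*(51 + 4)*(-126) = -33*55*(-126) = -1815*(-126) = 228690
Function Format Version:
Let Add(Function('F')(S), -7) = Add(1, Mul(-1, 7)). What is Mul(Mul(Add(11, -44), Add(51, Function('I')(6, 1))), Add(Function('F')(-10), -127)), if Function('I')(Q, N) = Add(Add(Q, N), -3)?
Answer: 228690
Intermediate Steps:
Function('I')(Q, N) = Add(-3, N, Q) (Function('I')(Q, N) = Add(Add(N, Q), -3) = Add(-3, N, Q))
Function('F')(S) = 1 (Function('F')(S) = Add(7, Add(1, Mul(-1, 7))) = Add(7, Add(1, -7)) = Add(7, -6) = 1)
Mul(Mul(Add(11, -44), Add(51, Function('I')(6, 1))), Add(Function('F')(-10), -127)) = Mul(Mul(Add(11, -44), Add(51, Add(-3, 1, 6))), Add(1, -127)) = Mul(Mul(-33, Add(51, 4)), -126) = Mul(Mul(-33, 55), -126) = Mul(-1815, -126) = 228690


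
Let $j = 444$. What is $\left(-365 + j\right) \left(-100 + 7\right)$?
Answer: $-7347$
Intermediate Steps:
$\left(-365 + j\right) \left(-100 + 7\right) = \left(-365 + 444\right) \left(-100 + 7\right) = 79 \left(-93\right) = -7347$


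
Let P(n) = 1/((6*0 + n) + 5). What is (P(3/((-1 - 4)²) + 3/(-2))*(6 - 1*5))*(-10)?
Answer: -500/181 ≈ -2.7624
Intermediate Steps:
P(n) = 1/(5 + n) (P(n) = 1/((0 + n) + 5) = 1/(n + 5) = 1/(5 + n))
(P(3/((-1 - 4)²) + 3/(-2))*(6 - 1*5))*(-10) = ((6 - 1*5)/(5 + (3/((-1 - 4)²) + 3/(-2))))*(-10) = ((6 - 5)/(5 + (3/((-5)²) + 3*(-½))))*(-10) = (1/(5 + (3/25 - 3/2)))*(-10) = (1/(5 - 69/50))*(-10) = (1/(181/50))*(-10) = ((50/181)*1)*(-10) = (50/181)*(-10) = -500/181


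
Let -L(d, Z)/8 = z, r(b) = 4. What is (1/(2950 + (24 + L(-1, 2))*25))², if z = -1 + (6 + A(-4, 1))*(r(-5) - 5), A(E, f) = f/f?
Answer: 1/26522500 ≈ 3.7704e-8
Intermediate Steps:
A(E, f) = 1
z = -8 (z = -1 + (6 + 1)*(4 - 5) = -1 + 7*(-1) = -1 - 7 = -8)
L(d, Z) = 64 (L(d, Z) = -8*(-8) = 64)
(1/(2950 + (24 + L(-1, 2))*25))² = (1/(2950 + (24 + 64)*25))² = (1/(2950 + 88*25))² = (1/(2950 + 2200))² = (1/5150)² = 1/26522500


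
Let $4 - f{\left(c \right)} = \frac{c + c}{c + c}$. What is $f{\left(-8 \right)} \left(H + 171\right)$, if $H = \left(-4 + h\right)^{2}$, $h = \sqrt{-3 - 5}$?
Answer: $537 - 48 i \sqrt{2} \approx 537.0 - 67.882 i$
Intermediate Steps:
$h = 2 i \sqrt{2}$ ($h = \sqrt{-8} = 2 i \sqrt{2} \approx 2.8284 i$)
$f{\left(c \right)} = 3$ ($f{\left(c \right)} = 4 - \frac{c + c}{c + c} = 4 - \frac{2 c}{2 c} = 4 - 2 c \frac{1}{2 c} = 4 - 1 = 3$)
$H = \left(-4 + 2 i \sqrt{2}\right)^{2} \approx 8.0 - 22.627 i$
$f{\left(-8 \right)} \left(H + 171\right) = 3 \left(\left(8 - 16 i \sqrt{2}\right) + 171\right) = 3 \left(179 - 16 i \sqrt{2}\right) = 537 - 48 i \sqrt{2}$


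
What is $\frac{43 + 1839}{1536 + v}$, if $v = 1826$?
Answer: $\frac{941}{1681} \approx 0.55979$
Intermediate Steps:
$\frac{43 + 1839}{1536 + v} = \frac{43 + 1839}{1536 + 1826} = \frac{1882}{3362} = 1882 \cdot \frac{1}{3362} = \frac{941}{1681}$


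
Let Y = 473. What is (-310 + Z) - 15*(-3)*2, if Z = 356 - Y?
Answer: -337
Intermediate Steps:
Z = -117 (Z = 356 - 1*473 = 356 - 473 = -117)
(-310 + Z) - 15*(-3)*2 = (-310 - 117) - 15*(-3)*2 = -427 - (-45)*2 = -427 - 1*(-90) = -427 + 90 = -337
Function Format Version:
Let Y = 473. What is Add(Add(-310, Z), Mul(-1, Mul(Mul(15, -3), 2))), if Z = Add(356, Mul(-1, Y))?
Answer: -337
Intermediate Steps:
Z = -117 (Z = Add(356, Mul(-1, 473)) = Add(356, -473) = -117)
Add(Add(-310, Z), Mul(-1, Mul(Mul(15, -3), 2))) = Add(Add(-310, -117), Mul(-1, Mul(Mul(15, -3), 2))) = Add(-427, Mul(-1, Mul(-45, 2))) = Add(-427, Mul(-1, -90)) = Add(-427, 90) = -337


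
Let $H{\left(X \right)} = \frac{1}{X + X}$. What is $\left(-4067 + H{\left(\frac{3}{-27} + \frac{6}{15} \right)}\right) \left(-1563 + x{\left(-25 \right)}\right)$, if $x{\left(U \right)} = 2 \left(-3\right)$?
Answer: $\frac{165838593}{26} \approx 6.3784 \cdot 10^{6}$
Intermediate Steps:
$H{\left(X \right)} = \frac{1}{2 X}$
$x{\left(U \right)} = -6$
$\left(-4067 + H{\left(\frac{3}{-27} + \frac{6}{15} \right)}\right) \left(-1563 + x{\left(-25 \right)}\right) = \left(-4067 + \frac{1}{2 \left(\frac{3}{-27} + \frac{6}{15}\right)}\right) \left(-1563 - 6\right) = \left(-4067 + \frac{1}{2 \left(3 \left(- \frac{1}{27}\right) + 6 \cdot \frac{1}{15}\right)}\right) \left(-1569\right) = \left(-4067 + \frac{1}{2 \left(- \frac{1}{9} + \frac{2}{5}\right)}\right) \left(-1569\right) = \left(-4067 + \frac{1}{2 \cdot \frac{13}{45}}\right) \left(-1569\right) = \left(-4067 + \frac{1}{2} \cdot \frac{45}{13}\right) \left(-1569\right) = \left(-4067 + \frac{45}{26}\right) \left(-1569\right) = \left(- \frac{105697}{26}\right) \left(-1569\right) = \frac{165838593}{26}$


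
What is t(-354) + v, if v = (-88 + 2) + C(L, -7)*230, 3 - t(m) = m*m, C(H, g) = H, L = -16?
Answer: -129079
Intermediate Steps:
t(m) = 3 - m**2 (t(m) = 3 - m*m = 3 - m**2)
v = -3766 (v = (-88 + 2) - 16*230 = -86 - 3680 = -3766)
t(-354) + v = (3 - 1*(-354)**2) - 3766 = (3 - 1*125316) - 3766 = (3 - 125316) - 3766 = -125313 - 3766 = -129079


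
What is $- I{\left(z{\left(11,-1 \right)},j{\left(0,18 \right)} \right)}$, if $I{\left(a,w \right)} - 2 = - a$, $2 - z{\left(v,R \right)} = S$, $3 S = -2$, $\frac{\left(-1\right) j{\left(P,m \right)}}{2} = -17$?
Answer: $\frac{2}{3} \approx 0.66667$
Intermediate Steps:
$j{\left(P,m \right)} = 34$ ($j{\left(P,m \right)} = \left(-2\right) \left(-17\right) = 34$)
$S = - \frac{2}{3}$ ($S = \frac{1}{3} \left(-2\right) = - \frac{2}{3} \approx -0.66667$)
$z{\left(v,R \right)} = \frac{8}{3}$ ($z{\left(v,R \right)} = 2 - - \frac{2}{3} = 2 + \frac{2}{3} = \frac{8}{3}$)
$I{\left(a,w \right)} = 2 - a$
$- I{\left(z{\left(11,-1 \right)},j{\left(0,18 \right)} \right)} = - (2 - \frac{8}{3}) = \left(-1\right) \left(- \frac{2}{3}\right) = \frac{2}{3}$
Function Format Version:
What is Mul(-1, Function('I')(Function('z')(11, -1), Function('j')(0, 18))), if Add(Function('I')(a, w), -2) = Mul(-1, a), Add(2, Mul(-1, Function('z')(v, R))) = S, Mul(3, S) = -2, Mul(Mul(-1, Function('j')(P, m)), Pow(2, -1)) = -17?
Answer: Rational(2, 3) ≈ 0.66667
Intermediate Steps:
Function('j')(P, m) = 34 (Function('j')(P, m) = Mul(-2, -17) = 34)
S = Rational(-2, 3) (S = Mul(Rational(1, 3), -2) = Rational(-2, 3) ≈ -0.66667)
Function('z')(v, R) = Rational(8, 3) (Function('z')(v, R) = Add(2, Mul(-1, Rational(-2, 3))) = Add(2, Rational(2, 3)) = Rational(8, 3))
Function('I')(a, w) = Add(2, Mul(-1, a))
Mul(-1, Function('I')(Function('z')(11, -1), Function('j')(0, 18))) = Mul(-1, Add(2, Mul(-1, Rational(8, 3)))) = Mul(-1, Add(2, Rational(-8, 3))) = Mul(-1, Rational(-2, 3)) = Rational(2, 3)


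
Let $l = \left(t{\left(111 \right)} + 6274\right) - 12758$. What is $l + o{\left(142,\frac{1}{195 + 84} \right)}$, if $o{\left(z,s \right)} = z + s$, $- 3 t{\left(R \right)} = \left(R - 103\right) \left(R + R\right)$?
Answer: $- \frac{1934585}{279} \approx -6934.0$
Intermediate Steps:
$t{\left(R \right)} = - \frac{2 R \left(-103 + R\right)}{3}$ ($t{\left(R \right)} = - \frac{\left(R - 103\right) \left(R + R\right)}{3} = - \frac{\left(-103 + R\right) 2 R}{3} = - \frac{2 R \left(-103 + R\right)}{3}$)
$o{\left(z,s \right)} = s + z$
$l = -7076$ ($l = \left(\frac{2}{3} \cdot 111 \left(103 - 111\right) + 6274\right) - 12758 = \left(\frac{2}{3} \cdot 111 \left(-8\right) + 6274\right) - 12758 = \left(-592 + 6274\right) - 12758 = 5682 - 12758 = -7076$)
$l + o{\left(142,\frac{1}{195 + 84} \right)} = -7076 + \left(\frac{1}{195 + 84} + 142\right) = -7076 + \left(\frac{1}{279} + 142\right) = -7076 + \frac{39619}{279} = - \frac{1934585}{279}$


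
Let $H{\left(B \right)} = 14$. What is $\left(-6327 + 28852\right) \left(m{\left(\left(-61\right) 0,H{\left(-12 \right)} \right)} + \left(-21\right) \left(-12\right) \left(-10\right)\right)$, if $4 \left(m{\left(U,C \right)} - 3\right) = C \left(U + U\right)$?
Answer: $-56695425$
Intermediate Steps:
$m{\left(U,C \right)} = 3 + \frac{C U}{2}$ ($m{\left(U,C \right)} = 3 + \frac{C \left(U + U\right)}{4} = 3 + \frac{C 2 U}{4} = 3 + \frac{2 C U}{4} = 3 + \frac{C U}{2}$)
$\left(-6327 + 28852\right) \left(m{\left(\left(-61\right) 0,H{\left(-12 \right)} \right)} + \left(-21\right) \left(-12\right) \left(-10\right)\right) = \left(-6327 + 28852\right) \left(\left(3 + \frac{1}{2} \cdot 14 \left(\left(-61\right) 0\right)\right) + \left(-21\right) \left(-12\right) \left(-10\right)\right) = 22525 \left(\left(3 + \frac{1}{2} \cdot 14 \cdot 0\right) + 252 \left(-10\right)\right) = 22525 \left(\left(3 + 0\right) - 2520\right) = 22525 \left(3 - 2520\right) = 22525 \left(-2517\right) = -56695425$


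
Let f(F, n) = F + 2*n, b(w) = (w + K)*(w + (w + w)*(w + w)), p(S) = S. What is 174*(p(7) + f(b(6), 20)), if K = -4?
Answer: 60378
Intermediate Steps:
b(w) = (-4 + w)*(w + 4*w**2) (b(w) = (w - 4)*(w + (w + w)*(w + w)) = (-4 + w)*(w + (2*w)*(2*w)) = (-4 + w)*(w + 4*w**2))
174*(p(7) + f(b(6), 20)) = 174*(7 + (6*(-4 - 15*6 + 4*6**2) + 2*20)) = 174*(7 + (6*(-4 - 90 + 4*36) + 40)) = 174*(7 + (6*(-4 - 90 + 144) + 40)) = 174*(7 + (6*50 + 40)) = 174*(7 + (300 + 40)) = 174*(7 + 340) = 174*347 = 60378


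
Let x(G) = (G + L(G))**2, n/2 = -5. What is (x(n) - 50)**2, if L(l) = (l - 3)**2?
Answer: 636603361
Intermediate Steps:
L(l) = (-3 + l)**2
n = -10 (n = 2*(-5) = -10)
x(G) = (G + (-3 + G)**2)**2
(x(n) - 50)**2 = ((-10 + (-3 - 10)**2)**2 - 50)**2 = ((-10 + (-13)**2)**2 - 50)**2 = ((-10 + 169)**2 - 50)**2 = (159**2 - 50)**2 = (25281 - 50)**2 = 25231**2 = 636603361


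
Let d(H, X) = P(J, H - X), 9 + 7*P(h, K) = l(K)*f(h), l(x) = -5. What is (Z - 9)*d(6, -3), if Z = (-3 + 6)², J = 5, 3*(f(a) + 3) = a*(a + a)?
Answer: 0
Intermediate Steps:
f(a) = -3 + 2*a²/3 (f(a) = -3 + (a*(a + a))/3 = -3 + (a*(2*a))/3 = -3 + (2*a²)/3 = -3 + 2*a²/3)
Z = 9 (Z = 3² = 9)
P(h, K) = 6/7 - 10*h²/21 (P(h, K) = -9/7 + (-5*(-3 + 2*h²/3))/7 = -9/7 + (15 - 10*h²/3)/7 = -9/7 + (15/7 - 10*h²/21) = 6/7 - 10*h²/21)
d(H, X) = -232/21 (d(H, X) = 6/7 - 10/21*5² = 6/7 - 10/21*25 = 6/7 - 250/21 = -232/21)
(Z - 9)*d(6, -3) = (9 - 9)*(-232/21) = 0*(-232/21) = 0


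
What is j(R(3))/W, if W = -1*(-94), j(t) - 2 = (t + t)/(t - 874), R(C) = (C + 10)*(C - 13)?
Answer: 567/23594 ≈ 0.024032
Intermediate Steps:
R(C) = (-13 + C)*(10 + C) (R(C) = (10 + C)*(-13 + C) = (-13 + C)*(10 + C))
j(t) = 2 + 2*t/(-874 + t) (j(t) = 2 + (t + t)/(t - 874) = 2 + (2*t)/(-874 + t) = 2 + 2*t/(-874 + t))
W = 94
j(R(3))/W = (4*(-437 + (-130 + 3**2 - 3*3))/(-874 + (-130 + 3**2 - 3*3)))/94 = (4*(-437 + (-130 + 9 - 9))/(-874 + (-130 + 9 - 9)))*(1/94) = (4*(-437 - 130)/(-874 - 130))*(1/94) = (4*(-567)/(-1004))*(1/94) = (4*(-1/1004)*(-567))*(1/94) = (567/251)*(1/94) = 567/23594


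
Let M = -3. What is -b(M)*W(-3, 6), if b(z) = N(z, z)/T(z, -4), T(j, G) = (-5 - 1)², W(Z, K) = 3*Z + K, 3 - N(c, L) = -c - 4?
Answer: ⅓ ≈ 0.33333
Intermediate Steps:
N(c, L) = 7 + c (N(c, L) = 3 - (-c - 4) = 3 - (-4 - c) = 3 + (4 + c) = 7 + c)
W(Z, K) = K + 3*Z
T(j, G) = 36 (T(j, G) = (-6)² = 36)
b(z) = 7/36 + z/36 (b(z) = (7 + z)/36 = (7 + z)*(1/36) = 7/36 + z/36)
-b(M)*W(-3, 6) = -(7/36 + (1/36)*(-3))*(6 + 3*(-3)) = -(7/36 - 1/12)*(6 - 9) = -(-3)/9 = -1*(-⅓) = ⅓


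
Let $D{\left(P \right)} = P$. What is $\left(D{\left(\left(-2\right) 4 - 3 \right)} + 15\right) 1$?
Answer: $4$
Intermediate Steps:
$\left(D{\left(\left(-2\right) 4 - 3 \right)} + 15\right) 1 = \left(\left(\left(-2\right) 4 - 3\right) + 15\right) 1 = \left(\left(-8 - 3\right) + 15\right) 1 = \left(-11 + 15\right) 1 = 4 \cdot 1 = 4$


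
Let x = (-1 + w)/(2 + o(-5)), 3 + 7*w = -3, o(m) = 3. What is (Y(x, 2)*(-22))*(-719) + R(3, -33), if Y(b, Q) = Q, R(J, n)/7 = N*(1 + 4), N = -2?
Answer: 31566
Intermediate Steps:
w = -6/7 (w = -3/7 + (⅐)*(-3) = -3/7 - 3/7 = -6/7 ≈ -0.85714)
R(J, n) = -70 (R(J, n) = 7*(-2*(1 + 4)) = 7*(-2*5) = 7*(-10) = -70)
x = -13/35 (x = (-1 - 6/7)/(2 + 3) = -13/7/5 = -13/7*⅕ = -13/35 ≈ -0.37143)
(Y(x, 2)*(-22))*(-719) + R(3, -33) = (2*(-22))*(-719) - 70 = -44*(-719) - 70 = 31636 - 70 = 31566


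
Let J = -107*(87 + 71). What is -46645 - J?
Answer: -29739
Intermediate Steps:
J = -16906 (J = -107*158 = -16906)
-46645 - J = -46645 - 1*(-16906) = -46645 + 16906 = -29739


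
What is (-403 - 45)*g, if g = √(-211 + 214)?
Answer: -448*√3 ≈ -775.96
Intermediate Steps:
g = √3 ≈ 1.7320
(-403 - 45)*g = (-403 - 45)*√3 = -448*√3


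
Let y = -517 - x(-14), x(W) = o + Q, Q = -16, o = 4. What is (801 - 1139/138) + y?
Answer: 39709/138 ≈ 287.75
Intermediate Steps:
x(W) = -12 (x(W) = 4 - 16 = -12)
y = -505 (y = -517 - 1*(-12) = -517 + 12 = -505)
(801 - 1139/138) + y = (801 - 1139/138) - 505 = 109399/138 - 505 = 39709/138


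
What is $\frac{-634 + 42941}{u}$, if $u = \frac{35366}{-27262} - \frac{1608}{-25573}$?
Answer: $- \frac{14747609413841}{430288711} \approx -34274.0$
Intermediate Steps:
$u = - \frac{430288711}{348585563}$ ($u = 35366 \left(- \frac{1}{27262}\right) - - \frac{1608}{25573} = - \frac{17683}{13631} + \frac{1608}{25573} = - \frac{430288711}{348585563} \approx -1.2344$)
$\frac{-634 + 42941}{u} = \frac{-634 + 42941}{- \frac{430288711}{348585563}} = 42307 \left(- \frac{348585563}{430288711}\right) = - \frac{14747609413841}{430288711}$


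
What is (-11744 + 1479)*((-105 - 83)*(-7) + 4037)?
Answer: -54948545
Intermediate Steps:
(-11744 + 1479)*((-105 - 83)*(-7) + 4037) = -10265*(-188*(-7) + 4037) = -10265*(1316 + 4037) = -10265*5353 = -54948545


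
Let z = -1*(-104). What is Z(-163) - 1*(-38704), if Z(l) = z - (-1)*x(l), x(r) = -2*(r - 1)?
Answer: 39136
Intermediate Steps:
x(r) = 2 - 2*r (x(r) = -2*(-1 + r) = 2 - 2*r)
z = 104
Z(l) = 106 - 2*l (Z(l) = 104 - (-1)*(2 - 2*l) = 104 - (-2 + 2*l) = 104 + (2 - 2*l) = 106 - 2*l)
Z(-163) - 1*(-38704) = (106 - 2*(-163)) - 1*(-38704) = (106 + 326) + 38704 = 432 + 38704 = 39136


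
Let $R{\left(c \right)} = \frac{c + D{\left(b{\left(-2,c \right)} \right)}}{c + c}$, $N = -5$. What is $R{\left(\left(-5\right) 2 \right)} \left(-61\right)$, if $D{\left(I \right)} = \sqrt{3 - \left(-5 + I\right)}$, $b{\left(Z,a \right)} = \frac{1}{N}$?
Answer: $- \frac{61}{2} + \frac{61 \sqrt{205}}{100} \approx -21.766$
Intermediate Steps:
$b{\left(Z,a \right)} = - \frac{1}{5}$ ($b{\left(Z,a \right)} = \frac{1}{-5} = - \frac{1}{5}$)
$D{\left(I \right)} = \sqrt{8 - I}$
$R{\left(c \right)} = \frac{c + \frac{\sqrt{205}}{5}}{2 c}$ ($R{\left(c \right)} = \frac{c + \sqrt{8 - - \frac{1}{5}}}{c + c} = \frac{c + \sqrt{8 + \frac{1}{5}}}{2 c} = \left(c + \sqrt{\frac{41}{5}}\right) \frac{1}{2 c} = \left(c + \frac{\sqrt{205}}{5}\right) \frac{1}{2 c} = \frac{c + \frac{\sqrt{205}}{5}}{2 c}$)
$R{\left(\left(-5\right) 2 \right)} \left(-61\right) = \frac{\sqrt{205} + 5 \left(\left(-5\right) 2\right)}{10 \left(\left(-5\right) 2\right)} \left(-61\right) = \frac{\sqrt{205} + 5 \left(-10\right)}{10 \left(-10\right)} \left(-61\right) = \frac{1}{10} \left(- \frac{1}{10}\right) \left(\sqrt{205} - 50\right) \left(-61\right) = \frac{1}{10} \left(- \frac{1}{10}\right) \left(-50 + \sqrt{205}\right) \left(-61\right) = \left(\frac{1}{2} - \frac{\sqrt{205}}{100}\right) \left(-61\right) = - \frac{61}{2} + \frac{61 \sqrt{205}}{100}$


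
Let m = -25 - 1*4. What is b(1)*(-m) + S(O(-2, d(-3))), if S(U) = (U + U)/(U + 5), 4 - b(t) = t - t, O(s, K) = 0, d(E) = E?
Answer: 116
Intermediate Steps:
b(t) = 4 (b(t) = 4 - (t - t) = 4 - 1*0 = 4 + 0 = 4)
S(U) = 2*U/(5 + U) (S(U) = (2*U)/(5 + U) = 2*U/(5 + U))
m = -29 (m = -25 - 4 = -29)
b(1)*(-m) + S(O(-2, d(-3))) = 4*(-1*(-29)) + 2*0/(5 + 0) = 4*29 + 2*0/5 = 116 + 2*0*(1/5) = 116 + 0 = 116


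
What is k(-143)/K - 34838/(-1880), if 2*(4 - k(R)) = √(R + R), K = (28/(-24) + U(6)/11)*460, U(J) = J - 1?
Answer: 400373/21620 + 33*I*√286/21620 ≈ 18.519 + 0.025813*I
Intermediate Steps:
U(J) = -1 + J
K = -10810/33 (K = (28/(-24) + (-1 + 6)/11)*460 = (28*(-1/24) + 5*(1/11))*460 = (-7/6 + 5/11)*460 = -47/66*460 = -10810/33 ≈ -327.58)
k(R) = 4 - √2*√R/2 (k(R) = 4 - √(R + R)/2 = 4 - √2*√R/2)
k(-143)/K - 34838/(-1880) = (4 - √2*√(-143)/2)/(-10810/33) - 34838/(-1880) = (4 - √2*I*√143/2)*(-33/10810) - 34838*(-1/1880) = (4 - I*√286/2)*(-33/10810) + 17419/940 = (-66/5405 + 33*I*√286/21620) + 17419/940 = 400373/21620 + 33*I*√286/21620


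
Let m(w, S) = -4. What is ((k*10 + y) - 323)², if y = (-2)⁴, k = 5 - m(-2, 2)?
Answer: 47089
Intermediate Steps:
k = 9 (k = 5 - 1*(-4) = 5 + 4 = 9)
y = 16
((k*10 + y) - 323)² = ((9*10 + 16) - 323)² = ((90 + 16) - 323)² = (106 - 323)² = (-217)² = 47089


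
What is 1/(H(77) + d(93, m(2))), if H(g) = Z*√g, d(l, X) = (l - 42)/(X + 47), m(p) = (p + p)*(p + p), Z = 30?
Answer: -357/30561011 + 13230*√77/30561011 ≈ 0.0037870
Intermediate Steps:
m(p) = 4*p² (m(p) = (2*p)*(2*p) = 4*p²)
d(l, X) = (-42 + l)/(47 + X)
H(g) = 30*√g
1/(H(77) + d(93, m(2))) = 1/(30*√77 + (-42 + 93)/(47 + 4*2²)) = 1/(30*√77 + 51/(47 + 4*4)) = 1/(30*√77 + 51/(47 + 16)) = 1/(30*√77 + 51/63) = 1/(30*√77 + (1/63)*51) = 1/(30*√77 + 17/21) = 1/(17/21 + 30*√77)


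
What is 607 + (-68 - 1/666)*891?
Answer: -4438693/74 ≈ -59982.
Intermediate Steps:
607 + (-68 - 1/666)*891 = 607 - 45289/666*891 = 607 - 4483611/74 = -4438693/74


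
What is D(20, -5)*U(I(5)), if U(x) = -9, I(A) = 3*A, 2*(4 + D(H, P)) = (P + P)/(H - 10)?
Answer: 81/2 ≈ 40.500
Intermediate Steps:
D(H, P) = -4 + P/(-10 + H) (D(H, P) = -4 + ((P + P)/(H - 10))/2 = -4 + ((2*P)/(-10 + H))/2 = -4 + (2*P/(-10 + H))/2 = -4 + P/(-10 + H))
D(20, -5)*U(I(5)) = ((40 - 5 - 4*20)/(-10 + 20))*(-9) = ((40 - 5 - 80)/10)*(-9) = ((⅒)*(-45))*(-9) = -9/2*(-9) = 81/2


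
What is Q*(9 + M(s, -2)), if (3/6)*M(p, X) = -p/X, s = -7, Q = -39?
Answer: -78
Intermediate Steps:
M(p, X) = -2*p/X (M(p, X) = 2*(-p/X) = -2*p/X)
Q*(9 + M(s, -2)) = -39*(9 - 2*(-7)/(-2)) = -39*(9 - 2*(-7)*(-1/2)) = -39*(9 - 7) = -39*2 = -78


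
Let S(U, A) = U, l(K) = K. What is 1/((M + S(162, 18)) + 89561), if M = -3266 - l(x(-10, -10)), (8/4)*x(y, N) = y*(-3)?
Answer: 1/86442 ≈ 1.1568e-5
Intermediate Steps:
x(y, N) = -3*y/2 (x(y, N) = (y*(-3))/2 = (-3*y)/2 = -3*y/2)
M = -3281 (M = -3266 - (-3)*(-10)/2 = -3266 - 1*15 = -3266 - 15 = -3281)
1/((M + S(162, 18)) + 89561) = 1/((-3281 + 162) + 89561) = 1/(-3119 + 89561) = 1/86442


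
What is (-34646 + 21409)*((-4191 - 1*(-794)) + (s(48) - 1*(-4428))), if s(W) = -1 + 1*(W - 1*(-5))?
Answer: -14335671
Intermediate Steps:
s(W) = 4 + W (s(W) = -1 + 1*(W + 5) = -1 + 1*(5 + W) = -1 + (5 + W) = 4 + W)
(-34646 + 21409)*((-4191 - 1*(-794)) + (s(48) - 1*(-4428))) = (-34646 + 21409)*((-4191 - 1*(-794)) + ((4 + 48) - 1*(-4428))) = -13237*((-4191 + 794) + (52 + 4428)) = -13237*(-3397 + 4480) = -13237*1083 = -14335671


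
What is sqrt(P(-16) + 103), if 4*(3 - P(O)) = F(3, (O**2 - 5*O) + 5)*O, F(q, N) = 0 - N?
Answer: I*sqrt(1258) ≈ 35.468*I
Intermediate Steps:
F(q, N) = -N
P(O) = 3 - O*(-5 - O**2 + 5*O)/4 (P(O) = 3 - (-((O**2 - 5*O) + 5))*O/4 = 3 - (-(5 + O**2 - 5*O))*O/4 = 3 - (-5 - O**2 + 5*O)*O/4 = 3 - O*(-5 - O**2 + 5*O)/4)
sqrt(P(-16) + 103) = sqrt((3 + (1/4)*(-16)*(5 + (-16)**2 - 5*(-16))) + 103) = sqrt((3 + (1/4)*(-16)*(5 + 256 + 80)) + 103) = sqrt((3 + (1/4)*(-16)*341) + 103) = sqrt((3 - 1364) + 103) = sqrt(-1361 + 103) = sqrt(-1258) = I*sqrt(1258)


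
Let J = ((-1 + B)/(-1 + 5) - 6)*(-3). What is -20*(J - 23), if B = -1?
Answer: 70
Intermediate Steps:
J = 39/2 (J = ((-1 - 1)/(-1 + 5) - 6)*(-3) = (-2/4 - 6)*(-3) = (-2*1/4 - 6)*(-3) = (-1/2 - 6)*(-3) = -13/2*(-3) = 39/2 ≈ 19.500)
-20*(J - 23) = -20*(39/2 - 23) = -20*(-7/2) = 70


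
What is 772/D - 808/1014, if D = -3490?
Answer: -900682/884715 ≈ -1.0180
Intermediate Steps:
772/D - 808/1014 = 772/(-3490) - 808/1014 = 772*(-1/3490) - 808*1/1014 = -386/1745 - 404/507 = -900682/884715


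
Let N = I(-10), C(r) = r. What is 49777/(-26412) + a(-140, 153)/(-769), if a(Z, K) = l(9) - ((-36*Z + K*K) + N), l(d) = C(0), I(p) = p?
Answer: 712852355/20310828 ≈ 35.097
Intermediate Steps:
l(d) = 0
N = -10
a(Z, K) = 10 - K² + 36*Z (a(Z, K) = 0 - ((-36*Z + K*K) - 10) = 0 - ((-36*Z + K²) - 10) = 0 - ((K² - 36*Z) - 10) = 0 - (-10 + K² - 36*Z) = 0 + (10 - K² + 36*Z) = 10 - K² + 36*Z)
49777/(-26412) + a(-140, 153)/(-769) = 49777/(-26412) + (10 - 1*153² + 36*(-140))/(-769) = 49777*(-1/26412) + (10 - 1*23409 - 5040)*(-1/769) = -49777/26412 + (10 - 23409 - 5040)*(-1/769) = -49777/26412 - 28439*(-1/769) = -49777/26412 + 28439/769 = 712852355/20310828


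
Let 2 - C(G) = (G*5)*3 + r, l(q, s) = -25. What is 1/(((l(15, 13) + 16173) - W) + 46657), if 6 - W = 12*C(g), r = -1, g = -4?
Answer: 1/63555 ≈ 1.5734e-5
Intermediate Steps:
C(G) = 3 - 15*G (C(G) = 2 - ((G*5)*3 - 1) = 2 - ((5*G)*3 - 1) = 2 - (15*G - 1) = 2 - (-1 + 15*G) = 2 + (1 - 15*G) = 3 - 15*G)
W = -750 (W = 6 - 12*(3 - 15*(-4)) = 6 - 12*(3 + 60) = 6 - 12*63 = 6 - 1*756 = 6 - 756 = -750)
1/(((l(15, 13) + 16173) - W) + 46657) = 1/(((-25 + 16173) - 1*(-750)) + 46657) = 1/((16148 + 750) + 46657) = 1/(16898 + 46657) = 1/63555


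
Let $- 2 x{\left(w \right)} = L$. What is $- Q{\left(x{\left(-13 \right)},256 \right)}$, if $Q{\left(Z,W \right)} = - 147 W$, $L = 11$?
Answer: $37632$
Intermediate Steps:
$x{\left(w \right)} = - \frac{11}{2}$ ($x{\left(w \right)} = \left(- \frac{1}{2}\right) 11 = - \frac{11}{2}$)
$- Q{\left(x{\left(-13 \right)},256 \right)} = - \left(-147\right) 256 = \left(-1\right) \left(-37632\right) = 37632$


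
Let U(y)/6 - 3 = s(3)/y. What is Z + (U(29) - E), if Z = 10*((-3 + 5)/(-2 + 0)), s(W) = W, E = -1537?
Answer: 44823/29 ≈ 1545.6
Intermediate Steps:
U(y) = 18 + 18/y (U(y) = 18 + 6*(3/y) = 18 + 18/y)
Z = -10 (Z = 10*(2/(-2)) = 10*(2*(-½)) = 10*(-1) = -10)
Z + (U(29) - E) = -10 + ((18 + 18/29) - 1*(-1537)) = -10 + ((18 + 18*(1/29)) + 1537) = -10 + ((18 + 18/29) + 1537) = -10 + (540/29 + 1537) = -10 + 45113/29 = 44823/29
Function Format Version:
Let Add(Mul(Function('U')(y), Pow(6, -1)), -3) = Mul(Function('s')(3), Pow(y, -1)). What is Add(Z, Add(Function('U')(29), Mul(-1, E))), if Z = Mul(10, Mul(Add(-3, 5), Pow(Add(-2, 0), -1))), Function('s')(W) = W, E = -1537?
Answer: Rational(44823, 29) ≈ 1545.6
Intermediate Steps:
Function('U')(y) = Add(18, Mul(18, Pow(y, -1))) (Function('U')(y) = Add(18, Mul(6, Mul(3, Pow(y, -1)))) = Add(18, Mul(18, Pow(y, -1))))
Z = -10 (Z = Mul(10, Mul(2, Pow(-2, -1))) = Mul(10, Mul(2, Rational(-1, 2))) = Mul(10, -1) = -10)
Add(Z, Add(Function('U')(29), Mul(-1, E))) = Add(-10, Add(Add(18, Mul(18, Pow(29, -1))), Mul(-1, -1537))) = Add(-10, Add(Add(18, Mul(18, Rational(1, 29))), 1537)) = Add(-10, Add(Add(18, Rational(18, 29)), 1537)) = Add(-10, Add(Rational(540, 29), 1537)) = Add(-10, Rational(45113, 29)) = Rational(44823, 29)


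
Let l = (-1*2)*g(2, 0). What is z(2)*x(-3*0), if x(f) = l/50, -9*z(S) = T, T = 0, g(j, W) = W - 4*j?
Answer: 0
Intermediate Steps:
l = 16 (l = (-1*2)*(0 - 4*2) = -2*(0 - 8) = -2*(-8) = 16)
z(S) = 0 (z(S) = -⅑*0 = 0)
x(f) = 8/25 (x(f) = 16/50 = 16*(1/50) = 8/25)
z(2)*x(-3*0) = 0*(8/25) = 0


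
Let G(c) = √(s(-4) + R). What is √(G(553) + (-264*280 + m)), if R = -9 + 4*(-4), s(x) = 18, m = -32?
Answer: √(-73952 + I*√7) ≈ 0.005 + 271.94*I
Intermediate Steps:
R = -25 (R = -9 - 16 = -25)
G(c) = I*√7 (G(c) = √(18 - 25) = √(-7) = I*√7)
√(G(553) + (-264*280 + m)) = √(I*√7 + (-264*280 - 32)) = √(I*√7 + (-73920 - 32)) = √(I*√7 - 73952) = √(-73952 + I*√7)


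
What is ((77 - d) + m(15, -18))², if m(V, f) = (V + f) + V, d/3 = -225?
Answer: 583696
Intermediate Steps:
d = -675 (d = 3*(-225) = -675)
m(V, f) = f + 2*V
((77 - d) + m(15, -18))² = ((77 - 1*(-675)) + (-18 + 2*15))² = ((77 + 675) + (-18 + 30))² = (752 + 12)² = 764² = 583696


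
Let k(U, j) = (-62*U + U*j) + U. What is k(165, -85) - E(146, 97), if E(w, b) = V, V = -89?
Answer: -24001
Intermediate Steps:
E(w, b) = -89
k(U, j) = -61*U + U*j
k(165, -85) - E(146, 97) = 165*(-61 - 85) - 1*(-89) = 165*(-146) + 89 = -24090 + 89 = -24001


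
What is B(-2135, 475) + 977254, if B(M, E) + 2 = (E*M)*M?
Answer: 2166134127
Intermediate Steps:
B(M, E) = -2 + E*M**2 (B(M, E) = -2 + (E*M)*M = -2 + E*M**2)
B(-2135, 475) + 977254 = (-2 + 475*(-2135)**2) + 977254 = (-2 + 475*4558225) + 977254 = (-2 + 2165156875) + 977254 = 2165156873 + 977254 = 2166134127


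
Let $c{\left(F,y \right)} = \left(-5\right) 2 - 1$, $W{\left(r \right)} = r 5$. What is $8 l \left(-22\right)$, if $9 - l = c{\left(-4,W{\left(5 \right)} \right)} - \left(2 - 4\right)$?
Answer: $-3168$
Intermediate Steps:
$W{\left(r \right)} = 5 r$
$c{\left(F,y \right)} = -11$ ($c{\left(F,y \right)} = -10 - 1 = -11$)
$l = 18$ ($l = 9 - \left(-11 - \left(2 - 4\right)\right) = 9 - \left(-11 - -2\right) = 9 - \left(-11 + 2\right) = 9 - -9 = 9 + 9 = 18$)
$8 l \left(-22\right) = 8 \cdot 18 \left(-22\right) = 144 \left(-22\right) = -3168$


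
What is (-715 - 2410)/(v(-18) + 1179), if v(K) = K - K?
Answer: -3125/1179 ≈ -2.6506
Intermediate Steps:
v(K) = 0
(-715 - 2410)/(v(-18) + 1179) = (-715 - 2410)/(0 + 1179) = -3125/1179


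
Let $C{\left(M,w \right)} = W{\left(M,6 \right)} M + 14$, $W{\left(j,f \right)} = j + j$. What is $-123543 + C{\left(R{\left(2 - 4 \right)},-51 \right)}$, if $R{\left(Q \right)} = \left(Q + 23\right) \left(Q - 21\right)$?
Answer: $343049$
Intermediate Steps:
$W{\left(j,f \right)} = 2 j$
$R{\left(Q \right)} = \left(-21 + Q\right) \left(23 + Q\right)$ ($R{\left(Q \right)} = \left(23 + Q\right) \left(-21 + Q\right) = \left(-21 + Q\right) \left(23 + Q\right)$)
$C{\left(M,w \right)} = 14 + 2 M^{2}$ ($C{\left(M,w \right)} = 2 M M + 14 = 2 M^{2} + 14 = 14 + 2 M^{2}$)
$-123543 + C{\left(R{\left(2 - 4 \right)},-51 \right)} = -123543 + \left(14 + 2 \left(-483 + \left(2 - 4\right)^{2} + 2 \left(2 - 4\right)\right)^{2}\right) = -123543 + \left(14 + 2 \left(-483 + \left(-2\right)^{2} + 2 \left(-2\right)\right)^{2}\right) = -123543 + \left(14 + 2 \left(-483 + 4 - 4\right)^{2}\right) = -123543 + \left(14 + 2 \left(-483\right)^{2}\right) = -123543 + \left(14 + 2 \cdot 233289\right) = -123543 + \left(14 + 466578\right) = -123543 + 466592 = 343049$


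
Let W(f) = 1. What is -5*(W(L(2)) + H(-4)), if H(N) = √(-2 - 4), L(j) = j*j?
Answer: -5 - 5*I*√6 ≈ -5.0 - 12.247*I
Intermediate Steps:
L(j) = j²
H(N) = I*√6 (H(N) = √(-6) = I*√6)
-5*(W(L(2)) + H(-4)) = -5*(1 + I*√6) = -5 - 5*I*√6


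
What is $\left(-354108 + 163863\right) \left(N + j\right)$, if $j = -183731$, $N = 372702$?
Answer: $-35950787895$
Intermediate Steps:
$\left(-354108 + 163863\right) \left(N + j\right) = \left(-354108 + 163863\right) \left(372702 - 183731\right) = \left(-190245\right) 188971 = -35950787895$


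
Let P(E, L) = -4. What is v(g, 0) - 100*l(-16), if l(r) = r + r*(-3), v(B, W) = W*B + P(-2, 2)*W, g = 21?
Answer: -3200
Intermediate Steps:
v(B, W) = -4*W + B*W (v(B, W) = W*B - 4*W = B*W - 4*W = -4*W + B*W)
l(r) = -2*r (l(r) = r - 3*r = -2*r)
v(g, 0) - 100*l(-16) = 0*(-4 + 21) - (-200)*(-16) = 0*17 - 100*32 = 0 - 3200 = -3200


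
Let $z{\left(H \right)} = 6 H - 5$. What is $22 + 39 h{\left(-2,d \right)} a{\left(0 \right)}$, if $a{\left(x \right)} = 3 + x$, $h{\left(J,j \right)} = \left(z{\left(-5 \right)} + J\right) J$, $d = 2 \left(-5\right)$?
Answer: $8680$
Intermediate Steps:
$z{\left(H \right)} = -5 + 6 H$
$d = -10$
$h{\left(J,j \right)} = J \left(-35 + J\right)$ ($h{\left(J,j \right)} = \left(\left(-5 + 6 \left(-5\right)\right) + J\right) J = \left(\left(-5 - 30\right) + J\right) J = \left(-35 + J\right) J = J \left(-35 + J\right)$)
$22 + 39 h{\left(-2,d \right)} a{\left(0 \right)} = 22 + 39 - 2 \left(-35 - 2\right) \left(3 + 0\right) = 22 + 39 \left(-2\right) \left(-37\right) 3 = 22 + 39 \cdot 74 \cdot 3 = 22 + 39 \cdot 222 = 22 + 8658 = 8680$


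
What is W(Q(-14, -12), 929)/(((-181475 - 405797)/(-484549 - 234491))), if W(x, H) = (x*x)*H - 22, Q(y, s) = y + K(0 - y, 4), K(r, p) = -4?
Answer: 3864506160/10487 ≈ 3.6850e+5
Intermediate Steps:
Q(y, s) = -4 + y (Q(y, s) = y - 4 = -4 + y)
W(x, H) = -22 + H*x**2 (W(x, H) = x**2*H - 22 = H*x**2 - 22 = -22 + H*x**2)
W(Q(-14, -12), 929)/(((-181475 - 405797)/(-484549 - 234491))) = (-22 + 929*(-4 - 14)**2)/(((-181475 - 405797)/(-484549 - 234491))) = (-22 + 929*(-18)**2)/((-587272/(-719040))) = (-22 + 929*324)/((-587272*(-1/719040))) = (-22 + 300996)/(10487/12840) = 300974*(12840/10487) = 3864506160/10487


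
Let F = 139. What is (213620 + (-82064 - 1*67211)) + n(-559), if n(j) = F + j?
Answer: 63925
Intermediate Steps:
n(j) = 139 + j
(213620 + (-82064 - 1*67211)) + n(-559) = (213620 + (-82064 - 1*67211)) + (139 - 559) = (213620 + (-82064 - 67211)) - 420 = (213620 - 149275) - 420 = 64345 - 420 = 63925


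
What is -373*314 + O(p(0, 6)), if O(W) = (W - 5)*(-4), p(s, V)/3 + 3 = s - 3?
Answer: -117030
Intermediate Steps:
p(s, V) = -18 + 3*s (p(s, V) = -9 + 3*(s - 3) = -9 + 3*(-3 + s) = -9 + (-9 + 3*s) = -18 + 3*s)
O(W) = 20 - 4*W (O(W) = (-5 + W)*(-4) = 20 - 4*W)
-373*314 + O(p(0, 6)) = -373*314 + (20 - 4*(-18 + 3*0)) = -117122 + (20 - 4*(-18 + 0)) = -117122 + (20 - 4*(-18)) = -117122 + (20 + 72) = -117122 + 92 = -117030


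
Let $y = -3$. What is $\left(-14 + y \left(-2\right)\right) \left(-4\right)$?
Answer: $32$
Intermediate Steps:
$\left(-14 + y \left(-2\right)\right) \left(-4\right) = \left(-14 - -6\right) \left(-4\right) = \left(-14 + 6\right) \left(-4\right) = \left(-8\right) \left(-4\right) = 32$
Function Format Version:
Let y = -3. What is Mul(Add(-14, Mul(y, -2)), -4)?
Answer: 32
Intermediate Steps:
Mul(Add(-14, Mul(y, -2)), -4) = Mul(Add(-14, Mul(-3, -2)), -4) = Mul(Add(-14, 6), -4) = Mul(-8, -4) = 32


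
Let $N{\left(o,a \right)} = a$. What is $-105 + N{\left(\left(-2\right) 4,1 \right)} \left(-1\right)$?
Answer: $-106$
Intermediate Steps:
$-105 + N{\left(\left(-2\right) 4,1 \right)} \left(-1\right) = -105 + 1 \left(-1\right) = -105 - 1 = -106$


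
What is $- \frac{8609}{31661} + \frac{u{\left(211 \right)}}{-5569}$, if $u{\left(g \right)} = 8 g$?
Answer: $- \frac{101387289}{176320109} \approx -0.57502$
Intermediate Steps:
$- \frac{8609}{31661} + \frac{u{\left(211 \right)}}{-5569} = - \frac{8609}{31661} + \frac{8 \cdot 211}{-5569} = \left(-8609\right) \frac{1}{31661} + 1688 \left(- \frac{1}{5569}\right) = - \frac{8609}{31661} - \frac{1688}{5569} = - \frac{101387289}{176320109}$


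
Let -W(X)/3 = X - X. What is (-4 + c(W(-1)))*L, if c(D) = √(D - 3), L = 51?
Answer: -204 + 51*I*√3 ≈ -204.0 + 88.335*I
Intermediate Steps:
W(X) = 0 (W(X) = -3*(X - X) = -3*0 = 0)
c(D) = √(-3 + D)
(-4 + c(W(-1)))*L = (-4 + √(-3 + 0))*51 = (-4 + √(-3))*51 = (-4 + I*√3)*51 = -204 + 51*I*√3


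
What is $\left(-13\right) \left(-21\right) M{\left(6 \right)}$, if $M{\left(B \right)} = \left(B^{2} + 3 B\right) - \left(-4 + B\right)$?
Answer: $14196$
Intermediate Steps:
$M{\left(B \right)} = 4 + B^{2} + 2 B$
$\left(-13\right) \left(-21\right) M{\left(6 \right)} = \left(-13\right) \left(-21\right) \left(4 + 6^{2} + 2 \cdot 6\right) = 273 \left(4 + 36 + 12\right) = 273 \cdot 52 = 14196$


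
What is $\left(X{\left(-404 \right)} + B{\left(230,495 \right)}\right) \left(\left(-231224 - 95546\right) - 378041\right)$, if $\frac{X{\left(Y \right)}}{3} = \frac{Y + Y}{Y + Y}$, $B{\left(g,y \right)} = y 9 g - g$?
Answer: $-722024599053$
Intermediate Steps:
$B{\left(g,y \right)} = - g + 9 g y$ ($B{\left(g,y \right)} = 9 y g - g = 9 g y - g = - g + 9 g y$)
$X{\left(Y \right)} = 3$ ($X{\left(Y \right)} = 3 \frac{Y + Y}{Y + Y} = 3 \frac{2 Y}{2 Y} = 3 \cdot 2 Y \frac{1}{2 Y} = 3 \cdot 1 = 3$)
$\left(X{\left(-404 \right)} + B{\left(230,495 \right)}\right) \left(\left(-231224 - 95546\right) - 378041\right) = \left(3 + 230 \left(-1 + 9 \cdot 495\right)\right) \left(\left(-231224 - 95546\right) - 378041\right) = \left(3 + 230 \left(-1 + 4455\right)\right) \left(\left(-231224 - 95546\right) - 378041\right) = \left(3 + 230 \cdot 4454\right) \left(-326770 - 378041\right) = \left(3 + 1024420\right) \left(-704811\right) = 1024423 \left(-704811\right) = -722024599053$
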